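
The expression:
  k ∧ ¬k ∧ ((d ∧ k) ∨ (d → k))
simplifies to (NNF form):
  False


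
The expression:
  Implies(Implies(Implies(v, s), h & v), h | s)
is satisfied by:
  {h: True, s: True, v: False}
  {h: True, v: False, s: False}
  {s: True, v: False, h: False}
  {s: False, v: False, h: False}
  {h: True, s: True, v: True}
  {h: True, v: True, s: False}
  {s: True, v: True, h: False}


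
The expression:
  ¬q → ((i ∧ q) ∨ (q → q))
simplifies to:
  True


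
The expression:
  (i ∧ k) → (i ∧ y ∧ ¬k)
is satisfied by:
  {k: False, i: False}
  {i: True, k: False}
  {k: True, i: False}


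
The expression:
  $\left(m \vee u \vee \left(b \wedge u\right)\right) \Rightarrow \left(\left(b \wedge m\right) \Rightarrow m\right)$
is always true.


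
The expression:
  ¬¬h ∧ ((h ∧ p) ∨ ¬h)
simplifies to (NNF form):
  h ∧ p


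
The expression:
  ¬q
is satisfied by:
  {q: False}


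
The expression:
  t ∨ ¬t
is always true.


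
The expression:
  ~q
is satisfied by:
  {q: False}


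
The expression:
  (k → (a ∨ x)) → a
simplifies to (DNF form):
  a ∨ (k ∧ ¬x)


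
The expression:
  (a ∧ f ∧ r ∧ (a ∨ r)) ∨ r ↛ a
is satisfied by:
  {r: True, f: True, a: False}
  {r: True, f: False, a: False}
  {r: True, a: True, f: True}


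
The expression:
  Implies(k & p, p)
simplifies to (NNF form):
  True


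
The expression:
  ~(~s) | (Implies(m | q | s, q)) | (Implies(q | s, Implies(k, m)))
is always true.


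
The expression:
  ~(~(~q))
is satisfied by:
  {q: False}


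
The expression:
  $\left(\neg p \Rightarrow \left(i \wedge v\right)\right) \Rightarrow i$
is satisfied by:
  {i: True, p: False}
  {p: False, i: False}
  {p: True, i: True}


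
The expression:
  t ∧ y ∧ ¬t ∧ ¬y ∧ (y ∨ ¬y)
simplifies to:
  False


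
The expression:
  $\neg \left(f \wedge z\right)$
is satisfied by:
  {z: False, f: False}
  {f: True, z: False}
  {z: True, f: False}


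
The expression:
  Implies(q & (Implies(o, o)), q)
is always true.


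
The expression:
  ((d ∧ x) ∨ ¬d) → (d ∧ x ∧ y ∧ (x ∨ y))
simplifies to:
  d ∧ (y ∨ ¬x)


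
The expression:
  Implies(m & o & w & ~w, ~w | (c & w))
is always true.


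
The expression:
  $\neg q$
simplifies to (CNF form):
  $\neg q$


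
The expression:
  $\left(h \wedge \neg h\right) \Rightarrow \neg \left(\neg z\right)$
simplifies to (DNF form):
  $\text{True}$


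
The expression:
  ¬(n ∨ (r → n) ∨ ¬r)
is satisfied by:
  {r: True, n: False}


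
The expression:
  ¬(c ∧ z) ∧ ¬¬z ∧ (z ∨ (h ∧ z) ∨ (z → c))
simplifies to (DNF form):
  z ∧ ¬c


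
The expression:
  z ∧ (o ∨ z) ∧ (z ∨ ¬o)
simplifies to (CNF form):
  z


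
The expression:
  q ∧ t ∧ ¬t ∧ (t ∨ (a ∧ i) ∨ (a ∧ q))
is never true.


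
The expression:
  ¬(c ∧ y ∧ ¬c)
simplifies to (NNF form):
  True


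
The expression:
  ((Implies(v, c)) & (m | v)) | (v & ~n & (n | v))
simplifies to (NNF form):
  (c & v) | (m & ~v) | (v & ~n)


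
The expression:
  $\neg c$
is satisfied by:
  {c: False}


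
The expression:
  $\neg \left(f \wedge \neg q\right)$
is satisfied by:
  {q: True, f: False}
  {f: False, q: False}
  {f: True, q: True}


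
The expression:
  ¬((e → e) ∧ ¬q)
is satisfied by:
  {q: True}


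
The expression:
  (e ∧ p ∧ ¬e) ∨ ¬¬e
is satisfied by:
  {e: True}


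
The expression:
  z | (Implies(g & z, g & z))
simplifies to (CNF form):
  True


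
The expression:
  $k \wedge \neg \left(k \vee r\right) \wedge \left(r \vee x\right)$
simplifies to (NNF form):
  $\text{False}$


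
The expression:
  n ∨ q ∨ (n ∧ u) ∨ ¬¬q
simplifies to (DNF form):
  n ∨ q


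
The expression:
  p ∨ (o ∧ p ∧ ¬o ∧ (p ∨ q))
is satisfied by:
  {p: True}


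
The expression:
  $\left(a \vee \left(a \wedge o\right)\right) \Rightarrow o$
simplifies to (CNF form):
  $o \vee \neg a$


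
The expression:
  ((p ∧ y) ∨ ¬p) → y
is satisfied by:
  {y: True, p: True}
  {y: True, p: False}
  {p: True, y: False}


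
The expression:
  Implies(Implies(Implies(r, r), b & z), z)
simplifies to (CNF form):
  True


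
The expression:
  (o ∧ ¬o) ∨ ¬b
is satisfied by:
  {b: False}


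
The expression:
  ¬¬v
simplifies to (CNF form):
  v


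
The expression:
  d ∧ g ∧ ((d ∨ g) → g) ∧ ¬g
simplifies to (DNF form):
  False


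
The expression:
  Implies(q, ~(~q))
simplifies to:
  True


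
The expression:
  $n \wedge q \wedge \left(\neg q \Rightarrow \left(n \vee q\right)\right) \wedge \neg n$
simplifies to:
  $\text{False}$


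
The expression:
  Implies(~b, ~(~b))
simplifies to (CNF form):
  b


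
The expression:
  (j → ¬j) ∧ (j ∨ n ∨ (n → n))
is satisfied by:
  {j: False}


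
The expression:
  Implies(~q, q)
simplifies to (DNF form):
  q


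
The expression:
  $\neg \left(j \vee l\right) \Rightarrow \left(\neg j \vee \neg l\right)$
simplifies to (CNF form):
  $\text{True}$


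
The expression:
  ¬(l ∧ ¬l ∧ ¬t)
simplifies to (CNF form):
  True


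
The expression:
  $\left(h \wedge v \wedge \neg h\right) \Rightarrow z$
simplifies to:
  $\text{True}$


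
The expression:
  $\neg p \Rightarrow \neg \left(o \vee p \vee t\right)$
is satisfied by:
  {p: True, o: False, t: False}
  {t: True, p: True, o: False}
  {p: True, o: True, t: False}
  {t: True, p: True, o: True}
  {t: False, o: False, p: False}


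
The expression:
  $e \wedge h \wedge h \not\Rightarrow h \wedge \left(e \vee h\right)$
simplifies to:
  $\text{False}$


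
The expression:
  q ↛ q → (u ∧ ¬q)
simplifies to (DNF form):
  True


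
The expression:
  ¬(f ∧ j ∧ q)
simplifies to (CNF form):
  ¬f ∨ ¬j ∨ ¬q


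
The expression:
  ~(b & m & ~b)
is always true.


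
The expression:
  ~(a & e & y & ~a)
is always true.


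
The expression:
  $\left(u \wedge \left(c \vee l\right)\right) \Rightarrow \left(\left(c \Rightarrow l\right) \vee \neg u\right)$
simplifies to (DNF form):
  $l \vee \neg c \vee \neg u$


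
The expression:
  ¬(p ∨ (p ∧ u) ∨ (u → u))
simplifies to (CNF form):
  False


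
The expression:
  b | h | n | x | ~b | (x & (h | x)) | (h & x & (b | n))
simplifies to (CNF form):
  True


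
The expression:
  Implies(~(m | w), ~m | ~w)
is always true.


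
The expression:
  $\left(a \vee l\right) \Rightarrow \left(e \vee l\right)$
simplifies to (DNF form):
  $e \vee l \vee \neg a$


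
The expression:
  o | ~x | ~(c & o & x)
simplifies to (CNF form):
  True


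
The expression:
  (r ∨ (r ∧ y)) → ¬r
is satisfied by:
  {r: False}


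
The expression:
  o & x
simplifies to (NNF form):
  o & x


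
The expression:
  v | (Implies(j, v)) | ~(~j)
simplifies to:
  True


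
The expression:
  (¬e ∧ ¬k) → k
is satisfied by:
  {k: True, e: True}
  {k: True, e: False}
  {e: True, k: False}


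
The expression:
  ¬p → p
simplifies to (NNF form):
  p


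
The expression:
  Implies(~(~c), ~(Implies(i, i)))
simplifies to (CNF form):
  ~c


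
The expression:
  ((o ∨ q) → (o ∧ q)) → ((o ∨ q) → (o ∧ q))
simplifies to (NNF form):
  True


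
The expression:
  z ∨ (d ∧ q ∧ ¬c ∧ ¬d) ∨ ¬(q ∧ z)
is always true.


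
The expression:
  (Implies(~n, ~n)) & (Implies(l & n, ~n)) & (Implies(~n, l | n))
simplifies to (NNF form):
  (l & ~n) | (n & ~l)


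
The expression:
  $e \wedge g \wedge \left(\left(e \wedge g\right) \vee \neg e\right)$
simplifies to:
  $e \wedge g$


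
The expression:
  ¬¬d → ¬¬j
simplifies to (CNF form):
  j ∨ ¬d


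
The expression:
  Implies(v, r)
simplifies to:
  r | ~v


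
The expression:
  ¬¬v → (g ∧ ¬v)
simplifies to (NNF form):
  ¬v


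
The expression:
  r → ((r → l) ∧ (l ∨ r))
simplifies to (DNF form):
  l ∨ ¬r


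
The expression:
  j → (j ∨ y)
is always true.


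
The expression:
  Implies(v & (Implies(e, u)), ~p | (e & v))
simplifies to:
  e | ~p | ~v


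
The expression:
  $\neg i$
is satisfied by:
  {i: False}


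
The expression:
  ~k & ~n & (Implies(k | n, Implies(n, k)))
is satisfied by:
  {n: False, k: False}


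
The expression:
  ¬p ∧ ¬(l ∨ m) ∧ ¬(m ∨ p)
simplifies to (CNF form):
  ¬l ∧ ¬m ∧ ¬p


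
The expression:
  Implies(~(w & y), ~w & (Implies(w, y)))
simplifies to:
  y | ~w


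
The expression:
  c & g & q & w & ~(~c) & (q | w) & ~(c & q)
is never true.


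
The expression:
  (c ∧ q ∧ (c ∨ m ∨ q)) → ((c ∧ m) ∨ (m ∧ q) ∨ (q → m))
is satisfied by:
  {m: True, c: False, q: False}
  {c: False, q: False, m: False}
  {q: True, m: True, c: False}
  {q: True, c: False, m: False}
  {m: True, c: True, q: False}
  {c: True, m: False, q: False}
  {q: True, c: True, m: True}


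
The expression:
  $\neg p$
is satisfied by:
  {p: False}


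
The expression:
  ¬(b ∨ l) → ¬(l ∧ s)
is always true.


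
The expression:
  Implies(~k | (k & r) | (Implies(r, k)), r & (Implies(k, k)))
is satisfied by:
  {r: True}


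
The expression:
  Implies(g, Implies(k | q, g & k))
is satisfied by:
  {k: True, g: False, q: False}
  {g: False, q: False, k: False}
  {k: True, q: True, g: False}
  {q: True, g: False, k: False}
  {k: True, g: True, q: False}
  {g: True, k: False, q: False}
  {k: True, q: True, g: True}


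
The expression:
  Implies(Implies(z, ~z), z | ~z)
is always true.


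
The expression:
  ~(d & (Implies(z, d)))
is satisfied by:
  {d: False}


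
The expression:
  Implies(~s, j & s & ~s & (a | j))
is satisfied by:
  {s: True}


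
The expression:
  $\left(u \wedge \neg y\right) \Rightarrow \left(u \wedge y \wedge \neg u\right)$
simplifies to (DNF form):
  $y \vee \neg u$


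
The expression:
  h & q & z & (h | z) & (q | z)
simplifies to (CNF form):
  h & q & z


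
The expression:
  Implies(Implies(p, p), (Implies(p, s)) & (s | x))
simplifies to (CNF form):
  (s | x) & (s | ~p)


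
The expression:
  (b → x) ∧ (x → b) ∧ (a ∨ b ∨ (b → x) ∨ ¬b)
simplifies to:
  (b ∧ x) ∨ (¬b ∧ ¬x)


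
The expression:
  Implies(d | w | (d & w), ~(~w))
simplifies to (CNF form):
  w | ~d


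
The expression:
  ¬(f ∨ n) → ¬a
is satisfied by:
  {n: True, f: True, a: False}
  {n: True, f: False, a: False}
  {f: True, n: False, a: False}
  {n: False, f: False, a: False}
  {n: True, a: True, f: True}
  {n: True, a: True, f: False}
  {a: True, f: True, n: False}


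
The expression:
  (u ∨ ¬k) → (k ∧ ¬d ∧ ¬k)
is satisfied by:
  {k: True, u: False}


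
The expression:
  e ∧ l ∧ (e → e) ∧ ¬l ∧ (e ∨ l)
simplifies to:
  False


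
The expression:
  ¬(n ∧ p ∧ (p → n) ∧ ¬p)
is always true.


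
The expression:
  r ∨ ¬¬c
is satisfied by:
  {r: True, c: True}
  {r: True, c: False}
  {c: True, r: False}


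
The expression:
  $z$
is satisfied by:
  {z: True}


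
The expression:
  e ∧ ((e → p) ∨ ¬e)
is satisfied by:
  {p: True, e: True}


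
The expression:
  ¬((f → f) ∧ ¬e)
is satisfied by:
  {e: True}


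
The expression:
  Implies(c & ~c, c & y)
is always true.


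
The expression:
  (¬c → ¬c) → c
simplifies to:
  c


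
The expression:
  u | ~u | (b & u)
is always true.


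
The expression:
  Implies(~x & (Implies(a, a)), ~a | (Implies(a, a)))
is always true.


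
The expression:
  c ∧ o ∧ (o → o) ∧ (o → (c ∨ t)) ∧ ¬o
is never true.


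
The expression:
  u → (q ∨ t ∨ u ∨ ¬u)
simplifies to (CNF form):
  True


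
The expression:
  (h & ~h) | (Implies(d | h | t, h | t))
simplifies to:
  h | t | ~d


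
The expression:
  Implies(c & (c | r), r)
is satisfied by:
  {r: True, c: False}
  {c: False, r: False}
  {c: True, r: True}


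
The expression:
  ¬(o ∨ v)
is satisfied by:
  {v: False, o: False}


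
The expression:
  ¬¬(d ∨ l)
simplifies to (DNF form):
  d ∨ l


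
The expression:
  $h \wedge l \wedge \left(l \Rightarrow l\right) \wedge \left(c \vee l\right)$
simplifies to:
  $h \wedge l$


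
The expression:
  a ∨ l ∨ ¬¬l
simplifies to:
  a ∨ l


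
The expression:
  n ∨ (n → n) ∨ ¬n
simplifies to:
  True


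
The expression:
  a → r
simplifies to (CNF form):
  r ∨ ¬a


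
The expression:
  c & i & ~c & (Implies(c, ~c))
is never true.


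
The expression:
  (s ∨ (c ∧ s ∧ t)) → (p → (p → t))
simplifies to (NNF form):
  t ∨ ¬p ∨ ¬s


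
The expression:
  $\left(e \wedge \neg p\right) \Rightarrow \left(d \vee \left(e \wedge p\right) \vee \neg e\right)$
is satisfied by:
  {d: True, p: True, e: False}
  {d: True, e: False, p: False}
  {p: True, e: False, d: False}
  {p: False, e: False, d: False}
  {d: True, p: True, e: True}
  {d: True, e: True, p: False}
  {p: True, e: True, d: False}


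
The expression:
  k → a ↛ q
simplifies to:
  (a ∧ ¬q) ∨ ¬k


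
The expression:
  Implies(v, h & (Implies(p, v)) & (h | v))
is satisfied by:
  {h: True, v: False}
  {v: False, h: False}
  {v: True, h: True}


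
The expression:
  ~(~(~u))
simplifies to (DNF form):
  ~u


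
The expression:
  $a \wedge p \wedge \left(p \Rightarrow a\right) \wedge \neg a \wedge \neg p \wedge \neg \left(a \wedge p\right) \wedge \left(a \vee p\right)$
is never true.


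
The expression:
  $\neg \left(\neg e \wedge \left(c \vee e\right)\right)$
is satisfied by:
  {e: True, c: False}
  {c: False, e: False}
  {c: True, e: True}


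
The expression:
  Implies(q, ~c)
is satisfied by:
  {c: False, q: False}
  {q: True, c: False}
  {c: True, q: False}


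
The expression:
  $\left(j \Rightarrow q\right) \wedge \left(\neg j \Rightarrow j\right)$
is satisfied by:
  {j: True, q: True}


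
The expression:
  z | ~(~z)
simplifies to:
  z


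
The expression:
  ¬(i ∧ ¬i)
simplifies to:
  True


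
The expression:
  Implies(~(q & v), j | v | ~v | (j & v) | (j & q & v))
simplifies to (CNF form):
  True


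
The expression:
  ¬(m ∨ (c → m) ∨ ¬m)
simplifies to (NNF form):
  False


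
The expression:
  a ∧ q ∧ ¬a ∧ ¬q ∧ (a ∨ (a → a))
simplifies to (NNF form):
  False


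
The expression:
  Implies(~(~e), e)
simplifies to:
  True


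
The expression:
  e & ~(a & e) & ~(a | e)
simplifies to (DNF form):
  False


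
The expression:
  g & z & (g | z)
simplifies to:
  g & z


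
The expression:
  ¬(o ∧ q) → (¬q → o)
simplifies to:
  o ∨ q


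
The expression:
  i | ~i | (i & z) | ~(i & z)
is always true.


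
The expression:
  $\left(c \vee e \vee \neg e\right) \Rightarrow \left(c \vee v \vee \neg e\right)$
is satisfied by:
  {c: True, v: True, e: False}
  {c: True, e: False, v: False}
  {v: True, e: False, c: False}
  {v: False, e: False, c: False}
  {c: True, v: True, e: True}
  {c: True, e: True, v: False}
  {v: True, e: True, c: False}


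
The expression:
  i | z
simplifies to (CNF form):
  i | z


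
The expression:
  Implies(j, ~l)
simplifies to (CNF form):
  ~j | ~l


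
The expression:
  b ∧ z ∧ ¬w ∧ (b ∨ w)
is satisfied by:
  {z: True, b: True, w: False}


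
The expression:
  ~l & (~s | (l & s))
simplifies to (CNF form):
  ~l & ~s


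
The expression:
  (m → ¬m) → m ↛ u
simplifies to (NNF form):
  m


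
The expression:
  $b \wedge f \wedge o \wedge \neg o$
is never true.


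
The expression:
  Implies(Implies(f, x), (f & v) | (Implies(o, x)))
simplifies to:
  f | x | ~o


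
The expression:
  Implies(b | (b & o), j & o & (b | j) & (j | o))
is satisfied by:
  {j: True, o: True, b: False}
  {j: True, o: False, b: False}
  {o: True, j: False, b: False}
  {j: False, o: False, b: False}
  {b: True, j: True, o: True}


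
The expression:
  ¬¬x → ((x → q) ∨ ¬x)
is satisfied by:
  {q: True, x: False}
  {x: False, q: False}
  {x: True, q: True}


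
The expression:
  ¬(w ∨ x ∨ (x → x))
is never true.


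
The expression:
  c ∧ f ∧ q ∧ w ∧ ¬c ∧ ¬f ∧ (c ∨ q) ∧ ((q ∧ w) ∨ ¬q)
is never true.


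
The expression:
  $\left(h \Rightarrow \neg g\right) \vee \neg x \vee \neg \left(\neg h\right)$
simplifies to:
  $\text{True}$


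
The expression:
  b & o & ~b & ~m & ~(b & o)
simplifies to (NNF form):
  False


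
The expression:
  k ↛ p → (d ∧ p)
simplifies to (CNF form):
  p ∨ ¬k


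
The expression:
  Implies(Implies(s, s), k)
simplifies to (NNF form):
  k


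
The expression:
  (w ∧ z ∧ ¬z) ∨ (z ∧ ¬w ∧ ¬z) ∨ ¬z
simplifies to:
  ¬z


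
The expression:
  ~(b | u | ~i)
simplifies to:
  i & ~b & ~u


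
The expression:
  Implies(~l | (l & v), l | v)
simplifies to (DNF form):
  l | v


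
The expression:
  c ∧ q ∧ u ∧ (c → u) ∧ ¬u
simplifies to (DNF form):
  False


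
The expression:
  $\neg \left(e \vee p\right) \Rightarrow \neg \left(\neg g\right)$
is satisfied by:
  {p: True, g: True, e: True}
  {p: True, g: True, e: False}
  {p: True, e: True, g: False}
  {p: True, e: False, g: False}
  {g: True, e: True, p: False}
  {g: True, e: False, p: False}
  {e: True, g: False, p: False}


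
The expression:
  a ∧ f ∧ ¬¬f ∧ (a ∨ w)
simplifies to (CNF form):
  a ∧ f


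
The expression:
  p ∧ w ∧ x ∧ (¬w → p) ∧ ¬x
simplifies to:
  False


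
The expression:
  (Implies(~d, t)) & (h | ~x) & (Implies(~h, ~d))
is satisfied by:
  {t: True, h: True, x: False, d: False}
  {d: True, t: True, h: True, x: False}
  {d: True, h: True, x: False, t: False}
  {t: True, h: True, x: True, d: False}
  {d: True, h: True, x: True, t: True}
  {d: True, h: True, x: True, t: False}
  {t: True, x: False, h: False, d: False}


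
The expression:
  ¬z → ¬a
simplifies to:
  z ∨ ¬a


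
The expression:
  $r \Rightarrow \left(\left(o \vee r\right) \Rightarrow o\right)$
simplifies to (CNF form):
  $o \vee \neg r$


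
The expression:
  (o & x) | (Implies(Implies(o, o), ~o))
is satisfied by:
  {x: True, o: False}
  {o: False, x: False}
  {o: True, x: True}


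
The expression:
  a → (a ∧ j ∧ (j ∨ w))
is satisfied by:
  {j: True, a: False}
  {a: False, j: False}
  {a: True, j: True}


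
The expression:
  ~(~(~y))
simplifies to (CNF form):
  ~y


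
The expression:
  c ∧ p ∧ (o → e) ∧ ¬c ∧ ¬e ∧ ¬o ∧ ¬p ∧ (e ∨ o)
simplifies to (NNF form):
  False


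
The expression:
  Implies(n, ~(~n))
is always true.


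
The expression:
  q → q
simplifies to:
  True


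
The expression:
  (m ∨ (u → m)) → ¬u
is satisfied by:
  {u: False, m: False}
  {m: True, u: False}
  {u: True, m: False}


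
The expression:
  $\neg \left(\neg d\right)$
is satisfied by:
  {d: True}


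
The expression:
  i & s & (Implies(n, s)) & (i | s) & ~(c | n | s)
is never true.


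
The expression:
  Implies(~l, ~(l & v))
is always true.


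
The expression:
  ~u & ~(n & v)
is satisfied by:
  {v: False, u: False, n: False}
  {n: True, v: False, u: False}
  {v: True, n: False, u: False}


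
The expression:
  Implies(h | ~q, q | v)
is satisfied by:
  {q: True, v: True}
  {q: True, v: False}
  {v: True, q: False}


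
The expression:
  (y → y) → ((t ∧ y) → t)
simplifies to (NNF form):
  True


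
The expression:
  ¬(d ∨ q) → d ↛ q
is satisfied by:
  {d: True, q: True}
  {d: True, q: False}
  {q: True, d: False}


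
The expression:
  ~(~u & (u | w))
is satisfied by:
  {u: True, w: False}
  {w: False, u: False}
  {w: True, u: True}


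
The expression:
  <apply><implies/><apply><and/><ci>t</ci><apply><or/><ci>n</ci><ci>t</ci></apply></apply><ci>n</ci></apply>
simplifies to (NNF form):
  <apply><or/><ci>n</ci><apply><not/><ci>t</ci></apply></apply>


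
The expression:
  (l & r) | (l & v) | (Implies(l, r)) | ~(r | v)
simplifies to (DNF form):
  True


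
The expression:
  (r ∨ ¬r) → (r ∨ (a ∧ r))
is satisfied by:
  {r: True}


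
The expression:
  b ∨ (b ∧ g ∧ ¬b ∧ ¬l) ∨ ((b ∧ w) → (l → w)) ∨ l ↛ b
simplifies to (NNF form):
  True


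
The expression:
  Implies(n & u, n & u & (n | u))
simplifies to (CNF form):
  True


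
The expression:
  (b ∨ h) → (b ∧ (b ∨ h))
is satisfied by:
  {b: True, h: False}
  {h: False, b: False}
  {h: True, b: True}


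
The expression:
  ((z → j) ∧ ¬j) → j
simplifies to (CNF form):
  j ∨ z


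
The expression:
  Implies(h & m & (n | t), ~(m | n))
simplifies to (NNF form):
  ~h | ~m | (~n & ~t)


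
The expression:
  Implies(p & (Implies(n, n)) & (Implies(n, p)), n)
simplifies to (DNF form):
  n | ~p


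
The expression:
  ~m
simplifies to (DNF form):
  ~m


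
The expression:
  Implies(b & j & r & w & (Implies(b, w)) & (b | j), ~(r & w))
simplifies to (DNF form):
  ~b | ~j | ~r | ~w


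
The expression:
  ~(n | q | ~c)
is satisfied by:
  {c: True, n: False, q: False}


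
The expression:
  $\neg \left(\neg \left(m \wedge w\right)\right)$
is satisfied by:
  {m: True, w: True}


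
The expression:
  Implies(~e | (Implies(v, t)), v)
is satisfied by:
  {v: True}


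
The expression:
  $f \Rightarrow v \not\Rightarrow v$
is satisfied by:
  {f: False}


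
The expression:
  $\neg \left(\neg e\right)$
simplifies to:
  $e$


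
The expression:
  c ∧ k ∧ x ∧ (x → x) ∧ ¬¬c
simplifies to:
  c ∧ k ∧ x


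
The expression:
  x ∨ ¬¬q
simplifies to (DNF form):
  q ∨ x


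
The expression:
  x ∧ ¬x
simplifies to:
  False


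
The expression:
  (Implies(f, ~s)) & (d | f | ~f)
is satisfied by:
  {s: False, f: False}
  {f: True, s: False}
  {s: True, f: False}


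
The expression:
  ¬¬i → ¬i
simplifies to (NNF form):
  ¬i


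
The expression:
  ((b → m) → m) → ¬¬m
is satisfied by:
  {m: True, b: False}
  {b: False, m: False}
  {b: True, m: True}


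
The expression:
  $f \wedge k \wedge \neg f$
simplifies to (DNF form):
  $\text{False}$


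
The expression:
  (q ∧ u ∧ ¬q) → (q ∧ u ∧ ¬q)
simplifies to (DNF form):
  True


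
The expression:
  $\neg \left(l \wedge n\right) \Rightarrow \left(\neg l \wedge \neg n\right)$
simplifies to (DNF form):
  $\left(l \wedge n\right) \vee \left(\neg l \wedge \neg n\right)$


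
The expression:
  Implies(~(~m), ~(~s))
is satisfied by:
  {s: True, m: False}
  {m: False, s: False}
  {m: True, s: True}


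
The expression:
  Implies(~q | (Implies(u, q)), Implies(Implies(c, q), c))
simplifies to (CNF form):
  c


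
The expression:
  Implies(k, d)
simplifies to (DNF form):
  d | ~k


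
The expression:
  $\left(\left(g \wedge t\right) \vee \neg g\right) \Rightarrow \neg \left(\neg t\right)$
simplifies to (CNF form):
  $g \vee t$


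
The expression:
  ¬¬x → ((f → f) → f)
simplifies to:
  f ∨ ¬x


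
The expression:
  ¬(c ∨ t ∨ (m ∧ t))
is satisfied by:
  {t: False, c: False}


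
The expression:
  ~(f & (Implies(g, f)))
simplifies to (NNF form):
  ~f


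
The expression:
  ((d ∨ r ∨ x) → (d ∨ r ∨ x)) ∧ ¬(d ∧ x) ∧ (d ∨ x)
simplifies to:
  (d ∧ ¬x) ∨ (x ∧ ¬d)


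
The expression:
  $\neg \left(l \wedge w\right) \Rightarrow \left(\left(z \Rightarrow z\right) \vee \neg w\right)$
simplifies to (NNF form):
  $\text{True}$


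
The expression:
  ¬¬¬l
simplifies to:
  ¬l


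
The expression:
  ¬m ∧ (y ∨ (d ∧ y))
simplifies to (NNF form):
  y ∧ ¬m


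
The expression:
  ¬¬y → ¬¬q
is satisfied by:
  {q: True, y: False}
  {y: False, q: False}
  {y: True, q: True}


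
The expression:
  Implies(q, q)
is always true.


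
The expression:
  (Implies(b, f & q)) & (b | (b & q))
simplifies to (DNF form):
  b & f & q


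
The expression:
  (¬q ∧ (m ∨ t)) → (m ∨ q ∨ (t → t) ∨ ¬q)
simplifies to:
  True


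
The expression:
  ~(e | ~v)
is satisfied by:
  {v: True, e: False}


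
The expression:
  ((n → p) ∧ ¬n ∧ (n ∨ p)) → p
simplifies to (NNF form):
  True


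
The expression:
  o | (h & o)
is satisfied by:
  {o: True}


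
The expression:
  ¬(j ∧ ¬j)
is always true.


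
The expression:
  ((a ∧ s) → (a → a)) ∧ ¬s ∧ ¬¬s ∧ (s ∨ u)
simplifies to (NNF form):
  False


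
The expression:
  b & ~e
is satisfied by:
  {b: True, e: False}


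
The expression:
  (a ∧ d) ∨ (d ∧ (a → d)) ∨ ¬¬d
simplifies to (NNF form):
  d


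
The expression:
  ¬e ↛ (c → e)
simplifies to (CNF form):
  c ∧ ¬e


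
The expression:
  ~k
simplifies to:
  ~k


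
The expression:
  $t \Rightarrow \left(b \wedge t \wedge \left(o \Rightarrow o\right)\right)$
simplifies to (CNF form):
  $b \vee \neg t$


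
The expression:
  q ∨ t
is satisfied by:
  {t: True, q: True}
  {t: True, q: False}
  {q: True, t: False}


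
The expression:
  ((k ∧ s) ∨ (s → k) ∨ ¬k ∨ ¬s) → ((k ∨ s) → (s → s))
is always true.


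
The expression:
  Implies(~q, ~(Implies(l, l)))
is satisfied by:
  {q: True}


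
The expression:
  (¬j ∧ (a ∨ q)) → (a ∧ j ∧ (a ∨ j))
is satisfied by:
  {j: True, q: False, a: False}
  {a: True, j: True, q: False}
  {j: True, q: True, a: False}
  {a: True, j: True, q: True}
  {a: False, q: False, j: False}


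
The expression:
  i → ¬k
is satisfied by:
  {k: False, i: False}
  {i: True, k: False}
  {k: True, i: False}


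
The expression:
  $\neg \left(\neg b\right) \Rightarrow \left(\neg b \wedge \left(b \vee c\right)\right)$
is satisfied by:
  {b: False}


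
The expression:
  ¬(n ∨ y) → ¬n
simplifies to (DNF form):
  True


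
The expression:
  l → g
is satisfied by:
  {g: True, l: False}
  {l: False, g: False}
  {l: True, g: True}


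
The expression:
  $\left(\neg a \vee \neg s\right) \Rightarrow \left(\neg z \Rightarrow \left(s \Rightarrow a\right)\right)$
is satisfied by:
  {a: True, z: True, s: False}
  {a: True, s: False, z: False}
  {z: True, s: False, a: False}
  {z: False, s: False, a: False}
  {a: True, z: True, s: True}
  {a: True, s: True, z: False}
  {z: True, s: True, a: False}


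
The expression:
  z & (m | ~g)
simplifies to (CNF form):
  z & (m | ~g)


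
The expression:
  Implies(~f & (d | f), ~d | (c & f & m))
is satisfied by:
  {f: True, d: False}
  {d: False, f: False}
  {d: True, f: True}


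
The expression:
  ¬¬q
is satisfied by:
  {q: True}


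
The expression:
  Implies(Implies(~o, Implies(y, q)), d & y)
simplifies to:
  y & (d | ~o) & (d | ~q)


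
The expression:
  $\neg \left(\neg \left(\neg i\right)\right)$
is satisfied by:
  {i: False}


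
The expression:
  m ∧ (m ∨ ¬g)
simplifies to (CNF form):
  m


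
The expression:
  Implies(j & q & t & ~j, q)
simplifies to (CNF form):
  True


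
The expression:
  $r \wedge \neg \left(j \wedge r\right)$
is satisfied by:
  {r: True, j: False}


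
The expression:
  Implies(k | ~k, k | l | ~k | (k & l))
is always true.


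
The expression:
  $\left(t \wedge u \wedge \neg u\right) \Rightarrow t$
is always true.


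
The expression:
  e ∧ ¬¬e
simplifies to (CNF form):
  e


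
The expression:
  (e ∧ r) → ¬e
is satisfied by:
  {e: False, r: False}
  {r: True, e: False}
  {e: True, r: False}


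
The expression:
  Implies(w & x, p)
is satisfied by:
  {p: True, w: False, x: False}
  {w: False, x: False, p: False}
  {x: True, p: True, w: False}
  {x: True, w: False, p: False}
  {p: True, w: True, x: False}
  {w: True, p: False, x: False}
  {x: True, w: True, p: True}


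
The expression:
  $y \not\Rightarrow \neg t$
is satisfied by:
  {t: True, y: True}


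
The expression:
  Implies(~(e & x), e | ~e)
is always true.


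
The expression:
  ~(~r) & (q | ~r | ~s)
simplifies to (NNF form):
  r & (q | ~s)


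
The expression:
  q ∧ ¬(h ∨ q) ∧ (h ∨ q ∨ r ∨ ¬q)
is never true.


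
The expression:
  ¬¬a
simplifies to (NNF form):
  a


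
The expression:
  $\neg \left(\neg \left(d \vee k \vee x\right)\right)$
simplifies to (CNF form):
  $d \vee k \vee x$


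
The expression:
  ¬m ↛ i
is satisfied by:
  {i: True, m: False}
  {m: False, i: False}
  {m: True, i: True}


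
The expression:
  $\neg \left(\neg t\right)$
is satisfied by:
  {t: True}


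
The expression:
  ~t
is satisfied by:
  {t: False}


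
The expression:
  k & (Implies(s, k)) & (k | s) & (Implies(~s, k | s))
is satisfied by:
  {k: True}


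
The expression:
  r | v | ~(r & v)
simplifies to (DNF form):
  True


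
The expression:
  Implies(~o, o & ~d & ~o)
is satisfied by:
  {o: True}


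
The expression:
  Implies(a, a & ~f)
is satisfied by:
  {a: False, f: False}
  {f: True, a: False}
  {a: True, f: False}


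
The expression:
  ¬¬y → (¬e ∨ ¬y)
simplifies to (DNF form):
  ¬e ∨ ¬y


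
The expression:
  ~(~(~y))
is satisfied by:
  {y: False}


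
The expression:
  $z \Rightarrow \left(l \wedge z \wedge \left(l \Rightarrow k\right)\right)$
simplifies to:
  $\left(k \wedge l\right) \vee \neg z$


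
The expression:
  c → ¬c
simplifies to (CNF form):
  ¬c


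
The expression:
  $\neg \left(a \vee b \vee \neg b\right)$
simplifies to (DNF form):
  $\text{False}$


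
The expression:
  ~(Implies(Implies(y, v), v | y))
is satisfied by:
  {v: False, y: False}


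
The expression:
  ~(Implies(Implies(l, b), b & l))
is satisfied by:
  {l: False}


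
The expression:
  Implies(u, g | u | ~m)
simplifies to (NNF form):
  True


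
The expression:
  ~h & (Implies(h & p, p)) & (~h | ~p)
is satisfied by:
  {h: False}


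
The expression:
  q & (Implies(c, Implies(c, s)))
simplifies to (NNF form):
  q & (s | ~c)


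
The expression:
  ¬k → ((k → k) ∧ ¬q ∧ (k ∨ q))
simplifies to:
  k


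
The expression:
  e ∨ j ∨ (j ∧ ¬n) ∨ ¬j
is always true.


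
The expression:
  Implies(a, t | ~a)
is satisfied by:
  {t: True, a: False}
  {a: False, t: False}
  {a: True, t: True}


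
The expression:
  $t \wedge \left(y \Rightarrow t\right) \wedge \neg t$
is never true.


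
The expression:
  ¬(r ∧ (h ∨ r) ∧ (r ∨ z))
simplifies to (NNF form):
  ¬r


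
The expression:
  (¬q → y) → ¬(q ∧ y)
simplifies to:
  ¬q ∨ ¬y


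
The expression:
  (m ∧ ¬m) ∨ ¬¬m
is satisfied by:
  {m: True}


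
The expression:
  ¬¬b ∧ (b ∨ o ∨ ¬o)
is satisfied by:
  {b: True}


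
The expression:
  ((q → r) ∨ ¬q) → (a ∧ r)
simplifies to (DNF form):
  (a ∧ r) ∨ (q ∧ ¬r)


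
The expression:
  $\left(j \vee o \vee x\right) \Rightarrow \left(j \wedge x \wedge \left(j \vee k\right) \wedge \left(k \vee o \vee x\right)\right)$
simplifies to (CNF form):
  $\left(j \vee \neg o\right) \wedge \left(j \vee \neg x\right) \wedge \left(x \vee \neg j\right)$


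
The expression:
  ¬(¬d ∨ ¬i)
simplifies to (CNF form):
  d ∧ i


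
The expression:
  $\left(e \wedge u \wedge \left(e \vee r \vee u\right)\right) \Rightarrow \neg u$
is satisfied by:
  {u: False, e: False}
  {e: True, u: False}
  {u: True, e: False}


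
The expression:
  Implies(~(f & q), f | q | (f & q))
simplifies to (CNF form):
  f | q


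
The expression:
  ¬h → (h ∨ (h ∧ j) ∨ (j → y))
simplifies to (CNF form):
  h ∨ y ∨ ¬j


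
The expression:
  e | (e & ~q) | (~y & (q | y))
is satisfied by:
  {e: True, q: True, y: False}
  {e: True, q: False, y: False}
  {y: True, e: True, q: True}
  {y: True, e: True, q: False}
  {q: True, y: False, e: False}


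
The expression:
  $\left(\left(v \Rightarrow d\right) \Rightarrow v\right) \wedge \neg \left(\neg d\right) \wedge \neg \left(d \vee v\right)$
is never true.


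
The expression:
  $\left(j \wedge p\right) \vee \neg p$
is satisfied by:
  {j: True, p: False}
  {p: False, j: False}
  {p: True, j: True}


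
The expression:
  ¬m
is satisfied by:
  {m: False}


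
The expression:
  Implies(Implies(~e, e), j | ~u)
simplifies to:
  j | ~e | ~u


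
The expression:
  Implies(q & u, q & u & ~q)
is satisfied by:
  {u: False, q: False}
  {q: True, u: False}
  {u: True, q: False}


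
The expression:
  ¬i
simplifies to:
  ¬i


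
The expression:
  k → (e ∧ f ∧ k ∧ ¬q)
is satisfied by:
  {f: True, e: True, q: False, k: False}
  {f: True, e: False, q: False, k: False}
  {e: True, f: False, q: False, k: False}
  {f: False, e: False, q: False, k: False}
  {f: True, q: True, e: True, k: False}
  {f: True, q: True, e: False, k: False}
  {q: True, e: True, f: False, k: False}
  {q: True, e: False, f: False, k: False}
  {k: True, f: True, q: False, e: True}


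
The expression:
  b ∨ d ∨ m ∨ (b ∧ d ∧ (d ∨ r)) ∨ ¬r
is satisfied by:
  {b: True, d: True, m: True, r: False}
  {b: True, d: True, m: False, r: False}
  {b: True, m: True, d: False, r: False}
  {b: True, m: False, d: False, r: False}
  {d: True, m: True, b: False, r: False}
  {d: True, m: False, b: False, r: False}
  {m: True, b: False, d: False, r: False}
  {m: False, b: False, d: False, r: False}
  {r: True, b: True, d: True, m: True}
  {r: True, b: True, d: True, m: False}
  {r: True, b: True, m: True, d: False}
  {r: True, b: True, m: False, d: False}
  {r: True, d: True, m: True, b: False}
  {r: True, d: True, m: False, b: False}
  {r: True, m: True, d: False, b: False}


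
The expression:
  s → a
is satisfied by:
  {a: True, s: False}
  {s: False, a: False}
  {s: True, a: True}


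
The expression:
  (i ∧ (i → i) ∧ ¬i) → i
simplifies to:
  True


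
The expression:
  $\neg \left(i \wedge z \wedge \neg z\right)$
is always true.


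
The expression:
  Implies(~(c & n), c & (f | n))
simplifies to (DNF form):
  (c & f) | (c & n)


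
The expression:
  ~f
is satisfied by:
  {f: False}


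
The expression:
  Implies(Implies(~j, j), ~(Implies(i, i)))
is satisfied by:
  {j: False}


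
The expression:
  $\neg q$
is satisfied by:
  {q: False}


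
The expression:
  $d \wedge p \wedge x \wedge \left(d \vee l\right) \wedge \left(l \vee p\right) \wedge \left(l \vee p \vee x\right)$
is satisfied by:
  {p: True, d: True, x: True}


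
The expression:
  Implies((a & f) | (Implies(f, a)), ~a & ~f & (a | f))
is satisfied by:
  {f: True, a: False}


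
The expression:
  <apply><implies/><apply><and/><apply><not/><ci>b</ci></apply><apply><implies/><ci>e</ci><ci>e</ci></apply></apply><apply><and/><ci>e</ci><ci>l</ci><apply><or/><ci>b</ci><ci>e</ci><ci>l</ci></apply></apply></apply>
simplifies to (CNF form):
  <apply><and/><apply><or/><ci>b</ci><ci>e</ci></apply><apply><or/><ci>b</ci><ci>l</ci></apply></apply>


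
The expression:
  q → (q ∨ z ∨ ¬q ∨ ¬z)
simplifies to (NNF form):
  True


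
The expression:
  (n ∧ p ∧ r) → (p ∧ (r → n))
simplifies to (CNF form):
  True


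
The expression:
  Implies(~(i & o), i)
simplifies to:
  i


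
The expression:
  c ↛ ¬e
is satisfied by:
  {c: True, e: True}


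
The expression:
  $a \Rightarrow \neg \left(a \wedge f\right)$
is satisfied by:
  {a: False, f: False}
  {f: True, a: False}
  {a: True, f: False}


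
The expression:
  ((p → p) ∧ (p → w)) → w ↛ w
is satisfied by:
  {p: True, w: False}


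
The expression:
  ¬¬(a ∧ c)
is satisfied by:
  {a: True, c: True}


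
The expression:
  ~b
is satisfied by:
  {b: False}


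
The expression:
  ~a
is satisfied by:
  {a: False}


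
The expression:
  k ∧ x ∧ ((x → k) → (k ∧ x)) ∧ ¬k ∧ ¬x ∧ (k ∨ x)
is never true.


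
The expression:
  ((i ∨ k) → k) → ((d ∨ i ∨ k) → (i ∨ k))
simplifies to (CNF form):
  i ∨ k ∨ ¬d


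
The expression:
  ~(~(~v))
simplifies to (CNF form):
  ~v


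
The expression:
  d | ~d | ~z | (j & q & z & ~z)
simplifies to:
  True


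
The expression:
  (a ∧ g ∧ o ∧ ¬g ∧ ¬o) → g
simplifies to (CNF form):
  True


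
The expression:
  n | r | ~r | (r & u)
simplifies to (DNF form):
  True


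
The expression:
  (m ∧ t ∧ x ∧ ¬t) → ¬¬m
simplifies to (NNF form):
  True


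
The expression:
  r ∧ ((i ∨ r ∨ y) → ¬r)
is never true.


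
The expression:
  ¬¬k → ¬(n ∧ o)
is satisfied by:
  {k: False, o: False, n: False}
  {n: True, k: False, o: False}
  {o: True, k: False, n: False}
  {n: True, o: True, k: False}
  {k: True, n: False, o: False}
  {n: True, k: True, o: False}
  {o: True, k: True, n: False}


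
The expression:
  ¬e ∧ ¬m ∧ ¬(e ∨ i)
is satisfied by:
  {i: False, e: False, m: False}


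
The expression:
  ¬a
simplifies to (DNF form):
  ¬a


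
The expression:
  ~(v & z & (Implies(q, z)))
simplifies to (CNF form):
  ~v | ~z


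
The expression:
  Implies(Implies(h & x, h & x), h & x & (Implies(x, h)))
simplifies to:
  h & x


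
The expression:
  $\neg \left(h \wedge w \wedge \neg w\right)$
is always true.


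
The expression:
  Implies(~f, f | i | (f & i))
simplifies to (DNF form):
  f | i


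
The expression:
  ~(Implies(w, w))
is never true.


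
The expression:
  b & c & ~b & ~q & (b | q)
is never true.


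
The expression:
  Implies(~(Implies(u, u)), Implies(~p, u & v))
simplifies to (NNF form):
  True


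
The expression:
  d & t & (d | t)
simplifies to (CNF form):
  d & t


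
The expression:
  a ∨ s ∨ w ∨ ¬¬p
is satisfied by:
  {s: True, a: True, p: True, w: True}
  {s: True, a: True, p: True, w: False}
  {s: True, a: True, w: True, p: False}
  {s: True, a: True, w: False, p: False}
  {s: True, p: True, w: True, a: False}
  {s: True, p: True, w: False, a: False}
  {s: True, p: False, w: True, a: False}
  {s: True, p: False, w: False, a: False}
  {a: True, p: True, w: True, s: False}
  {a: True, p: True, w: False, s: False}
  {a: True, w: True, p: False, s: False}
  {a: True, w: False, p: False, s: False}
  {p: True, w: True, a: False, s: False}
  {p: True, a: False, w: False, s: False}
  {w: True, a: False, p: False, s: False}
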